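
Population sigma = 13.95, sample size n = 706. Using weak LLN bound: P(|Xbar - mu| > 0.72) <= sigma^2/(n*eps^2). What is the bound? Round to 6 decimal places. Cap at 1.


bound = min(1, sigma^2/(n*eps^2))
sigma^2 = 13.95^2 = 194.6025
n*eps^2 = 706 * 0.72^2 = 706 * 0.5184 = 365.9904
sigma^2/(n*eps^2) = 194.6025 / 365.9904 ≈ 0.53171477

0.531715


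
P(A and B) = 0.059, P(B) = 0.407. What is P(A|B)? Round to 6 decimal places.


P(A|B) = P(A and B) / P(B) = 0.059 / 0.407 = 59/407 ≈ 0.14496314

0.144963


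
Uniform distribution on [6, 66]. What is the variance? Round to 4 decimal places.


Var = (b-a)^2 / 12
(b-a)^2 = (66 - 6)^2 = 3600
Var = 3600/12 = 300

300.0000


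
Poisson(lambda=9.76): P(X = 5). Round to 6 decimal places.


P = e^(-lam) * lam^k / k!
e^(-9.76) ≈ 0.00005771462
lam^k = 9.76^5 ≈ 88562.341092
k! = 5! = 120
P = 0.00005771462 * 88562.341092 / 120 ≈ 0.042595

0.042595


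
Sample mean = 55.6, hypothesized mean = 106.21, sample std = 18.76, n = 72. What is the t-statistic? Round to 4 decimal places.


t = (xbar - mu0) / (s/sqrt(n))
xbar - mu0 = 55.6 - 106.21 = -50.61
sqrt(72) ≈ 8.48528137
s/sqrt(n) = 18.76 / 8.48528137 ≈ 2.21088720
t = -50.61 / 2.21088720 ≈ -22.891263

-22.8913


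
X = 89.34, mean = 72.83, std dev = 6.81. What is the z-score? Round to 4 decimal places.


z = (X - mu) / sigma
X - mu = 89.34 - 72.83 = 16.51
z = 16.51 / 6.81 = 1651/681 ≈ 2.424376

2.4244


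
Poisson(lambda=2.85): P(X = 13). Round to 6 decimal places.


P = e^(-lam) * lam^k / k!
e^(-2.85) ≈ 0.05784432
lam^k = 2.85^13 ≈ 818433.090240
k! = 13! = 6227020800
P = 0.05784432 * 818433.090240 / 6227020800 ≈ 0.000008

0.000008


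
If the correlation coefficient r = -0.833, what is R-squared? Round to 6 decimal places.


R^2 = r^2 = (-0.833)^2 = 0.693889

0.693889


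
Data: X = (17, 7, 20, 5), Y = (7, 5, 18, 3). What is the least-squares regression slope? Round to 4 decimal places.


b = sum((xi-xbar)(yi-ybar)) / sum((xi-xbar)^2)
n = 4, xbar = 49/4 = 12.25, ybar = 33/4 = 8.25
Sxy = sum((xi-xbar)(yi-ybar)) = 124.75
Sxx = sum((xi-xbar)^2) = 162.75
b = Sxy / Sxx = 499/651 ≈ 0.766513

0.7665


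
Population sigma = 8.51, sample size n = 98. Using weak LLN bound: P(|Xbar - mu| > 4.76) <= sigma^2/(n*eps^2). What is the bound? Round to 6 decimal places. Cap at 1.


bound = min(1, sigma^2/(n*eps^2))
sigma^2 = 8.51^2 = 72.4201
n*eps^2 = 98 * 4.76^2 = 98 * 22.6576 = 2220.4448
sigma^2/(n*eps^2) = 72.4201 / 2220.4448 ≈ 0.03261513

0.032615


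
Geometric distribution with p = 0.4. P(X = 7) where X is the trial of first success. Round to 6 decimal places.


P = (1-p)^(k-1) * p
(1-p)^(k-1) = 0.6^6 = 0.046656
P = 0.046656 * 0.4 = 0.0186624

0.018662


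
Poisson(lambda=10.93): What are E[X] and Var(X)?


E[X] = Var(X) = lambda = 10.93

10.93, 10.93


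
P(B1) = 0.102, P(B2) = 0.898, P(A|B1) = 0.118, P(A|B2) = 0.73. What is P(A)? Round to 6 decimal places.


P(A) = P(A|B1)*P(B1) + P(A|B2)*P(B2)
P(A|B1)*P(B1) = 0.118 * 0.102 = 0.012036
P(A|B2)*P(B2) = 0.73 * 0.898 = 0.65554
P(A) = 0.012036 + 0.65554 = 0.667576

0.667576


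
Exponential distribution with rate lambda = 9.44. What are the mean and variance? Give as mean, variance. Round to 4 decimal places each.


mean = 1/lam, var = 1/lam^2
mean = 1 / 9.44 = 25/236 ≈ 0.105932
lam^2 = 9.44^2 = 89.1136
var = 1 / 89.1136 ≈ 0.011222

0.1059, 0.0112


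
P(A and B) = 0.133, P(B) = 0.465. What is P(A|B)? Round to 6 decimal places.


P(A|B) = P(A and B) / P(B) = 0.133 / 0.465 = 133/465 ≈ 0.28602151

0.286022


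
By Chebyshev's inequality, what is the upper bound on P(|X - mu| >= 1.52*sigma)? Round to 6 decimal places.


P <= 1/k^2
k^2 = 1.52^2 = 2.3104
1/k^2 = 1 / 2.3104 = 625/1444 ≈ 0.43282548

0.432825


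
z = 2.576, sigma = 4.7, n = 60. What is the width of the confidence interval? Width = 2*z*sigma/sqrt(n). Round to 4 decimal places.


width = 2*z*sigma/sqrt(n)
2*z*sigma = 2 * 2.576 * 4.7 = 24.2144
sqrt(60) ≈ 7.745967
width = 24.2144 / 7.745967 ≈ 3.126066

3.1261


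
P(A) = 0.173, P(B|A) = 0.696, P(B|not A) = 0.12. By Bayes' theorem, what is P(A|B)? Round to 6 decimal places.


P(A|B) = P(B|A)*P(A) / P(B), P(B) = P(B|A)*P(A) + P(B|not A)*P(not A)
P(B|A)*P(A) = 0.696 * 0.173 = 0.120408
P(B|not A)*P(not A) = 0.12 * 0.827 = 0.09924
P(B) = 0.120408 + 0.09924 = 0.219648
P(A|B) = 0.120408 / 0.219648 = 5017/9152 ≈ 0.54818619

0.548186


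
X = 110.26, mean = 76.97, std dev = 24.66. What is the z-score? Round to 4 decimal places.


z = (X - mu) / sigma
X - mu = 110.26 - 76.97 = 33.29
z = 33.29 / 24.66 = 3329/2466 ≈ 1.349959

1.3500


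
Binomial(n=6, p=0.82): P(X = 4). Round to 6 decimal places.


P = C(n,k) * p^k * (1-p)^(n-k)
C(6,4) = 15
p^k = 0.82^4 ≈ 0.4521218
(1-p)^(n-k) = 0.18^2 = 0.0324
P = 15 * 0.4521218 * 0.0324 ≈ 0.219731

0.219731


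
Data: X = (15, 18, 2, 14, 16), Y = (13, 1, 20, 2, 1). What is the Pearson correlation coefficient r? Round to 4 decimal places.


r = sum((xi-xbar)(yi-ybar)) / sqrt(sum((xi-xbar)^2) * sum((yi-ybar)^2))
n = 5, xbar = 65/5 = 13, ybar = 37/5 = 7.4
Sxy = sum((xi-xbar)(yi-ybar)) = -184
Sxx = sum((xi-xbar)^2) = 160
Syy = sum((yi-ybar)^2) = 301.2
sqrt(Sxx*Syy) ≈ 219.526764
r = Sxy / sqrt(Sxx*Syy) = -184 / 219.526764 ≈ -0.838167

-0.8382


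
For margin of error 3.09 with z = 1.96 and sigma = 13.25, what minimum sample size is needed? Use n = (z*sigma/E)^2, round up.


z*sigma/E = 1.96 * 13.25 / 3.09 = 2597/309 ≈ 8.404531
(z*sigma/E)^2 ≈ 70.636137
round up: n = 71

71


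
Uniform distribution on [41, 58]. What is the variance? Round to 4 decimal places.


Var = (b-a)^2 / 12
(b-a)^2 = (58 - 41)^2 = 289
Var = 289/12 ≈ 24.083333

24.0833


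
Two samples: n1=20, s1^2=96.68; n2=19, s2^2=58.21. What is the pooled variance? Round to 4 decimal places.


sp^2 = ((n1-1)*s1^2 + (n2-1)*s2^2)/(n1+n2-2)
(n1-1)*s1^2 = 19 * 96.68 = 1836.92
(n2-1)*s2^2 = 18 * 58.21 = 1047.78
numerator = 1836.92 + 1047.78 = 2884.7
n1+n2-2 = 37
sp^2 = 2884.7 / 37 = 28847/370 ≈ 77.964865

77.9649


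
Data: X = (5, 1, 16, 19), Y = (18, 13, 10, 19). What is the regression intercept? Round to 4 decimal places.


a = ybar - b*xbar, where b = sum((xi-xbar)(yi-ybar)) / sum((xi-xbar)^2)
n = 4, xbar = 41/4 = 10.25, ybar = 60/4 = 15
Sxy = sum((xi-xbar)(yi-ybar)) = 9
Sxx = sum((xi-xbar)^2) = 222.75
b = Sxy / Sxx = 4/99 ≈ 0.040404
a = 15 - 0.040404 * 10.25 = 1444/99 ≈ 14.585859

14.5859


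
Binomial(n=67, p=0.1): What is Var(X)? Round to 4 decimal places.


Var = n*p*(1-p) = 67 * 0.1 * 0.9 = 6.03

6.0300


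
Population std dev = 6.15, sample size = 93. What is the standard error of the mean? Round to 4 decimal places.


SE = sigma / sqrt(n)
sqrt(93) ≈ 9.643651
SE = 6.15 / 9.643651 ≈ 0.637725

0.6377


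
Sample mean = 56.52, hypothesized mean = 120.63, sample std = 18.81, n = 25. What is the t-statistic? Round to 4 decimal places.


t = (xbar - mu0) / (s/sqrt(n))
xbar - mu0 = 56.52 - 120.63 = -64.11
sqrt(25) = 5
s/sqrt(n) = 18.81 / 5 = 3.762
t = -64.11 / 3.762 = -10685/627 ≈ -17.041467

-17.0415


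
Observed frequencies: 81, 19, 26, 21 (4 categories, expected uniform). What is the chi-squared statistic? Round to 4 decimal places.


chi2 = sum((O-E)^2/E), E = total/4
total = 147, E = 147/4 = 36.75
(81 - 36.75)^2 / 36.75 = 1958.0625 / 36.75 = 10443/196 ≈ 53.280612
(19 - 36.75)^2 / 36.75 = 315.0625 / 36.75 = 5041/588 ≈ 8.573129
(26 - 36.75)^2 / 36.75 = 115.5625 / 36.75 = 1849/588 ≈ 3.144558
(21 - 36.75)^2 / 36.75 = 248.0625 / 36.75 = 6.75
chi2 = 10547/147 ≈ 71.748299

71.7483


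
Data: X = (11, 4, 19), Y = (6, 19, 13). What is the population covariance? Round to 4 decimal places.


Cov = (1/n)*sum((xi-xbar)(yi-ybar))
n = 3, xbar = 34/3 ≈ 11.333333, ybar = 38/3 ≈ 12.666667
sum((xi-xbar)(yi-ybar)) = -125/3 ≈ -41.666667
Cov = -41.666667 / 3 = -125/9 ≈ -13.888889

-13.8889


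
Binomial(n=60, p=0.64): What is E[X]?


E[X] = n*p = 60 * 0.64 = 38.4

38.4


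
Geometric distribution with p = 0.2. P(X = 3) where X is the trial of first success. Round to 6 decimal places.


P = (1-p)^(k-1) * p
(1-p)^(k-1) = 0.8^2 = 0.64
P = 0.64 * 0.2 = 0.128

0.128000


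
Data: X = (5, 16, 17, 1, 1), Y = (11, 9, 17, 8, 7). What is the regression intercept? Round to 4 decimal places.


a = ybar - b*xbar, where b = sum((xi-xbar)(yi-ybar)) / sum((xi-xbar)^2)
n = 5, xbar = 40/5 = 8, ybar = 52/5 = 10.4
Sxy = sum((xi-xbar)(yi-ybar)) = 87
Sxx = sum((xi-xbar)^2) = 252
b = Sxy / Sxx = 29/84 ≈ 0.345238
a = 10.4 - 0.345238 * 8 = 802/105 ≈ 7.638095

7.6381


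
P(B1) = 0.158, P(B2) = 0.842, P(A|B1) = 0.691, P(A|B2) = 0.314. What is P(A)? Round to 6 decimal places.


P(A) = P(A|B1)*P(B1) + P(A|B2)*P(B2)
P(A|B1)*P(B1) = 0.691 * 0.158 = 0.109178
P(A|B2)*P(B2) = 0.314 * 0.842 = 0.264388
P(A) = 0.109178 + 0.264388 = 0.373566

0.373566


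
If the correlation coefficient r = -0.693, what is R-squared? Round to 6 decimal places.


R^2 = r^2 = (-0.693)^2 = 0.480249

0.480249


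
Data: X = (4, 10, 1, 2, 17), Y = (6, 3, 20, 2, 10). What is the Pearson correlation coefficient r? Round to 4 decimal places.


r = sum((xi-xbar)(yi-ybar)) / sqrt(sum((xi-xbar)^2) * sum((yi-ybar)^2))
n = 5, xbar = 34/5 = 6.8, ybar = 41/5 = 8.2
Sxy = sum((xi-xbar)(yi-ybar)) = -30.8
Sxx = sum((xi-xbar)^2) = 178.8
Syy = sum((yi-ybar)^2) = 212.8
sqrt(Sxx*Syy) ≈ 195.060606
r = Sxy / sqrt(Sxx*Syy) = -30.8 / 195.060606 ≈ -0.157900

-0.1579


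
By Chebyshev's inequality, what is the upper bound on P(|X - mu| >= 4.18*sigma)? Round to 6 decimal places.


P <= 1/k^2
k^2 = 4.18^2 = 17.4724
1/k^2 = 1 / 17.4724 ≈ 0.05723312

0.057233


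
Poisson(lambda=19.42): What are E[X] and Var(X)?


E[X] = Var(X) = lambda = 19.42

19.42, 19.42


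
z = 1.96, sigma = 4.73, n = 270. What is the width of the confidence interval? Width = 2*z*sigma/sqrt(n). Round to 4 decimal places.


width = 2*z*sigma/sqrt(n)
2*z*sigma = 2 * 1.96 * 4.73 = 18.5416
sqrt(270) ≈ 16.431677
width = 18.5416 / 16.431677 ≈ 1.128406

1.1284


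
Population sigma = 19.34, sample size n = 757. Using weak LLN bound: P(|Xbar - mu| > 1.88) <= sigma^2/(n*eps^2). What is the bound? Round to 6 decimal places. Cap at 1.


bound = min(1, sigma^2/(n*eps^2))
sigma^2 = 19.34^2 = 374.0356
n*eps^2 = 757 * 1.88^2 = 757 * 3.5344 = 2675.5408
sigma^2/(n*eps^2) = 374.0356 / 2675.5408 ≈ 0.13979813

0.139798


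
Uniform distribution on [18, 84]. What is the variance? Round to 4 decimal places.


Var = (b-a)^2 / 12
(b-a)^2 = (84 - 18)^2 = 4356
Var = 4356/12 = 363

363.0000


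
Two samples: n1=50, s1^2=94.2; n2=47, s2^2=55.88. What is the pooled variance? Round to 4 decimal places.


sp^2 = ((n1-1)*s1^2 + (n2-1)*s2^2)/(n1+n2-2)
(n1-1)*s1^2 = 49 * 94.2 = 4615.8
(n2-1)*s2^2 = 46 * 55.88 = 2570.48
numerator = 4615.8 + 2570.48 = 7186.28
n1+n2-2 = 95
sp^2 = 7186.28 / 95 = 179657/2375 ≈ 75.645053

75.6451


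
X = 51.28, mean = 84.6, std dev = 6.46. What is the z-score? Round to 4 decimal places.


z = (X - mu) / sigma
X - mu = 51.28 - 84.6 = -33.32
z = -33.32 / 6.46 = -98/19 ≈ -5.157895

-5.1579


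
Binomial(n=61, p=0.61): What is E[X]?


E[X] = n*p = 61 * 0.61 = 37.21

37.21


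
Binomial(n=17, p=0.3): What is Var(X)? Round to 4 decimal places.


Var = n*p*(1-p) = 17 * 0.3 * 0.7 = 3.57

3.5700


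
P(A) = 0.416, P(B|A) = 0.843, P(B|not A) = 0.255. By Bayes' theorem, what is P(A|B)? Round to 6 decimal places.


P(A|B) = P(B|A)*P(A) / P(B), P(B) = P(B|A)*P(A) + P(B|not A)*P(not A)
P(B|A)*P(A) = 0.843 * 0.416 = 0.350688
P(B|not A)*P(not A) = 0.255 * 0.584 = 0.14892
P(B) = 0.350688 + 0.14892 = 0.499608
P(A|B) = 0.350688 / 0.499608 ≈ 0.70192631

0.701926


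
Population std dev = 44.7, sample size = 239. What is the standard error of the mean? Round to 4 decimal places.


SE = sigma / sqrt(n)
sqrt(239) ≈ 15.459625
SE = 44.7 / 15.459625 ≈ 2.891403

2.8914


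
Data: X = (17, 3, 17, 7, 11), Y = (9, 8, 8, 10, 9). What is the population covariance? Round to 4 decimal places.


Cov = (1/n)*sum((xi-xbar)(yi-ybar))
n = 5, xbar = 55/5 = 11, ybar = 44/5 = 8.8
sum((xi-xbar)(yi-ybar)) = -2
Cov = -2 / 5 = -0.4

-0.4000


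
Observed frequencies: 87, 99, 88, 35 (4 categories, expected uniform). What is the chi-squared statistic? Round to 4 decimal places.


chi2 = sum((O-E)^2/E), E = total/4
total = 309, E = 309/4 = 77.25
(87 - 77.25)^2 / 77.25 = 95.0625 / 77.25 = 507/412 ≈ 1.230583
(99 - 77.25)^2 / 77.25 = 473.0625 / 77.25 = 2523/412 ≈ 6.123786
(88 - 77.25)^2 / 77.25 = 115.5625 / 77.25 = 1849/1236 ≈ 1.495955
(35 - 77.25)^2 / 77.25 = 1785.0625 / 77.25 = 28561/1236 ≈ 23.107605
chi2 = 9875/309 ≈ 31.957929

31.9579


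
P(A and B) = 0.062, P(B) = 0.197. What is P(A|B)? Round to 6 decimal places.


P(A|B) = P(A and B) / P(B) = 0.062 / 0.197 = 62/197 ≈ 0.31472081

0.314721


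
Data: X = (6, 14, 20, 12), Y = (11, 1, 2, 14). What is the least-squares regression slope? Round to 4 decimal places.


b = sum((xi-xbar)(yi-ybar)) / sum((xi-xbar)^2)
n = 4, xbar = 52/4 = 13, ybar = 28/4 = 7
Sxy = sum((xi-xbar)(yi-ybar)) = -76
Sxx = sum((xi-xbar)^2) = 100
b = Sxy / Sxx = -0.76

-0.7600


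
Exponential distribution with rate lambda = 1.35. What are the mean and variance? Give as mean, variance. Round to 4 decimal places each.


mean = 1/lam, var = 1/lam^2
mean = 1 / 1.35 = 20/27 ≈ 0.740741
lam^2 = 1.35^2 = 1.8225
var = 1 / 1.8225 = 400/729 ≈ 0.548697

0.7407, 0.5487


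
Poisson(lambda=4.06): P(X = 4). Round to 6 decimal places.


P = e^(-lam) * lam^k / k!
e^(-4.06) ≈ 0.01724902
lam^k = 4.06^4 ≈ 271.709069
k! = 4! = 24
P = 0.01724902 * 271.709069 / 24 ≈ 0.195280

0.195280


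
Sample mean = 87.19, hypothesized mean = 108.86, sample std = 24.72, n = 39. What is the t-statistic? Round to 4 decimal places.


t = (xbar - mu0) / (s/sqrt(n))
xbar - mu0 = 87.19 - 108.86 = -21.67
sqrt(39) ≈ 6.24499800
s/sqrt(n) = 24.72 / 6.24499800 ≈ 3.95836796
t = -21.67 / 3.95836796 ≈ -5.474478

-5.4745


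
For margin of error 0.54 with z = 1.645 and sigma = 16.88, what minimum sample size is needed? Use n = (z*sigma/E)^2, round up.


z*sigma/E = 1.645 * 16.88 / 0.54 = 69419/1350 ≈ 51.421481
(z*sigma/E)^2 ≈ 2644.168758
round up: n = 2645

2645


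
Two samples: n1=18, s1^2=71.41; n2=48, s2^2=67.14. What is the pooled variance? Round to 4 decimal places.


sp^2 = ((n1-1)*s1^2 + (n2-1)*s2^2)/(n1+n2-2)
(n1-1)*s1^2 = 17 * 71.41 = 1213.97
(n2-1)*s2^2 = 47 * 67.14 = 3155.58
numerator = 1213.97 + 3155.58 = 4369.55
n1+n2-2 = 64
sp^2 = 4369.55 / 64 = 87391/1280 ≈ 68.274219

68.2742


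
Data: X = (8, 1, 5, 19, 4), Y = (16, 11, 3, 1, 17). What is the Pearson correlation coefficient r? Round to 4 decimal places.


r = sum((xi-xbar)(yi-ybar)) / sqrt(sum((xi-xbar)^2) * sum((yi-ybar)^2))
n = 5, xbar = 37/5 = 7.4, ybar = 48/5 = 9.6
Sxy = sum((xi-xbar)(yi-ybar)) = -114.2
Sxx = sum((xi-xbar)^2) = 193.2
Syy = sum((yi-ybar)^2) = 215.2
sqrt(Sxx*Syy) ≈ 203.903507
r = Sxy / sqrt(Sxx*Syy) = -114.2 / 203.903507 ≈ -0.560069

-0.5601


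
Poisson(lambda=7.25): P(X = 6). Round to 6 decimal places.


P = e^(-lam) * lam^k / k!
e^(-7.25) ≈ 0.0007101744
lam^k = 7.25^6 ≈ 145220.537354
k! = 6! = 720
P = 0.0007101744 * 145220.537354 / 720 ≈ 0.143239

0.143239


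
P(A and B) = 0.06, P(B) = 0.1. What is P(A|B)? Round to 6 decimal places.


P(A|B) = P(A and B) / P(B) = 0.06 / 0.1 = 0.6

0.600000


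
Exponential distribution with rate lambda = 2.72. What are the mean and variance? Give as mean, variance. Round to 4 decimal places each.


mean = 1/lam, var = 1/lam^2
mean = 1 / 2.72 = 25/68 ≈ 0.367647
lam^2 = 2.72^2 = 7.3984
var = 1 / 7.3984 = 625/4624 ≈ 0.135164

0.3676, 0.1352


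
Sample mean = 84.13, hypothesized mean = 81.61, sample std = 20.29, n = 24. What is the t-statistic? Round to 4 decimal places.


t = (xbar - mu0) / (s/sqrt(n))
xbar - mu0 = 84.13 - 81.61 = 2.52
sqrt(24) ≈ 4.89897949
s/sqrt(n) = 20.29 / 4.89897949 ≈ 4.14167891
t = 2.52 / 4.14167891 ≈ 0.608449

0.6084


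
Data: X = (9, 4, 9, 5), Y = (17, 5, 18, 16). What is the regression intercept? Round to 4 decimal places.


a = ybar - b*xbar, where b = sum((xi-xbar)(yi-ybar)) / sum((xi-xbar)^2)
n = 4, xbar = 27/4 = 6.75, ybar = 56/4 = 14
Sxy = sum((xi-xbar)(yi-ybar)) = 37
Sxx = sum((xi-xbar)^2) = 20.75
b = Sxy / Sxx = 148/83 ≈ 1.783133
a = 14 - 1.783133 * 6.75 = 163/83 ≈ 1.963855

1.9639


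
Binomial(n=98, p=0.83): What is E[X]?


E[X] = n*p = 98 * 0.83 = 81.34

81.34


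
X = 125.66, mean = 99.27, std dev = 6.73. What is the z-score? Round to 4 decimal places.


z = (X - mu) / sigma
X - mu = 125.66 - 99.27 = 26.39
z = 26.39 / 6.73 = 2639/673 ≈ 3.921248

3.9212


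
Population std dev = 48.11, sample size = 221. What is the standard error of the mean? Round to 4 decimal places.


SE = sigma / sqrt(n)
sqrt(221) ≈ 14.866069
SE = 48.11 / 14.866069 ≈ 3.236229

3.2362


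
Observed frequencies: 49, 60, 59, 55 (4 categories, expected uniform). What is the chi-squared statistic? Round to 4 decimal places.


chi2 = sum((O-E)^2/E), E = total/4
total = 223, E = 223/4 = 55.75
(49 - 55.75)^2 / 55.75 = 45.5625 / 55.75 = 729/892 ≈ 0.817265
(60 - 55.75)^2 / 55.75 = 18.0625 / 55.75 = 289/892 ≈ 0.323991
(59 - 55.75)^2 / 55.75 = 10.5625 / 55.75 = 169/892 ≈ 0.189462
(55 - 55.75)^2 / 55.75 = 0.5625 / 55.75 = 9/892 ≈ 0.010090
chi2 = 299/223 ≈ 1.340807

1.3408


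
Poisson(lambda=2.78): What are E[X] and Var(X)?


E[X] = Var(X) = lambda = 2.78

2.78, 2.78


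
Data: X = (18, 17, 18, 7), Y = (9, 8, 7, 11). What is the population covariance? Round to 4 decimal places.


Cov = (1/n)*sum((xi-xbar)(yi-ybar))
n = 4, xbar = 60/4 = 15, ybar = 35/4 = 8.75
sum((xi-xbar)(yi-ybar)) = -24
Cov = -24 / 4 = -6

-6.0000


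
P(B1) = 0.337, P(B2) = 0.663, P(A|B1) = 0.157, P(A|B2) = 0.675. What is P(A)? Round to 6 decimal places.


P(A) = P(A|B1)*P(B1) + P(A|B2)*P(B2)
P(A|B1)*P(B1) = 0.157 * 0.337 = 0.052909
P(A|B2)*P(B2) = 0.675 * 0.663 = 0.447525
P(A) = 0.052909 + 0.447525 = 0.500434

0.500434


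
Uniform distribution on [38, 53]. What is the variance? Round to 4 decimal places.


Var = (b-a)^2 / 12
(b-a)^2 = (53 - 38)^2 = 225
Var = 225/12 = 18.75

18.7500


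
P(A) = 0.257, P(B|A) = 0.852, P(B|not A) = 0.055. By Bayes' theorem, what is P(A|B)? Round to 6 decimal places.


P(A|B) = P(B|A)*P(A) / P(B), P(B) = P(B|A)*P(A) + P(B|not A)*P(not A)
P(B|A)*P(A) = 0.852 * 0.257 = 0.218964
P(B|not A)*P(not A) = 0.055 * 0.743 = 0.040865
P(B) = 0.218964 + 0.040865 = 0.259829
P(A|B) = 0.218964 / 0.259829 ≈ 0.84272348

0.842723


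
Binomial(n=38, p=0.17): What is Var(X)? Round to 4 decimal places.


Var = n*p*(1-p) = 38 * 0.17 * 0.83 = 5.3618

5.3618


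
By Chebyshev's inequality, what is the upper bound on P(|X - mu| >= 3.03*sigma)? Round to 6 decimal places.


P <= 1/k^2
k^2 = 3.03^2 = 9.1809
1/k^2 = 1 / 9.1809 ≈ 0.10892178

0.108922


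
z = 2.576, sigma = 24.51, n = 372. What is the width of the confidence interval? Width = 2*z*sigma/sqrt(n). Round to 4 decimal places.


width = 2*z*sigma/sqrt(n)
2*z*sigma = 2 * 2.576 * 24.51 = 126.27552
sqrt(372) ≈ 19.287302
width = 126.27552 / 19.287302 ≈ 6.547081

6.5471


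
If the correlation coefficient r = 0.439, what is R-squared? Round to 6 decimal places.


R^2 = r^2 = (0.439)^2 = 0.192721

0.192721


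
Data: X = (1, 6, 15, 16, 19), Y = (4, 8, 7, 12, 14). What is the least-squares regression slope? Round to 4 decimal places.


b = sum((xi-xbar)(yi-ybar)) / sum((xi-xbar)^2)
n = 5, xbar = 57/5 = 11.4, ybar = 45/5 = 9
Sxy = sum((xi-xbar)(yi-ybar)) = 102
Sxx = sum((xi-xbar)^2) = 229.2
b = Sxy / Sxx = 85/191 ≈ 0.445026

0.4450


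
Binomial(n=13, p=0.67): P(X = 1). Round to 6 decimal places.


P = C(n,k) * p^k * (1-p)^(n-k)
C(13,1) = 13
p^k = 0.67^1 = 0.67
(1-p)^(n-k) = 0.33^12 ≈ 0.000001667890
P = 13 * 0.67 * 0.000001667890 ≈ 0.000015

0.000015


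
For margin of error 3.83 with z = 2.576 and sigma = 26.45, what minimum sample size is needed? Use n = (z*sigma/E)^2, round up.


z*sigma/E = 2.576 * 26.45 / 3.83 = 170338/9575 ≈ 17.789869
(z*sigma/E)^2 ≈ 316.479455
round up: n = 317

317


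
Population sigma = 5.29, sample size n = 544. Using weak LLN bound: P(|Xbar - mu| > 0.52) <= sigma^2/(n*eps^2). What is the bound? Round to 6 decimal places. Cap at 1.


bound = min(1, sigma^2/(n*eps^2))
sigma^2 = 5.29^2 = 27.9841
n*eps^2 = 544 * 0.52^2 = 544 * 0.2704 = 147.0976
sigma^2/(n*eps^2) = 27.9841 / 147.0976 ≈ 0.19024172

0.190242


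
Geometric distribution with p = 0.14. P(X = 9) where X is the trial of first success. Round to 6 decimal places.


P = (1-p)^(k-1) * p
(1-p)^(k-1) = 0.86^8 ≈ 0.2992179
P = 0.2992179 * 0.14 ≈ 0.04189051

0.041891


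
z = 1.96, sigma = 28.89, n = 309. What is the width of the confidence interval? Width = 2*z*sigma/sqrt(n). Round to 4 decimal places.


width = 2*z*sigma/sqrt(n)
2*z*sigma = 2 * 1.96 * 28.89 = 113.2488
sqrt(309) ≈ 17.578396
width = 113.2488 / 17.578396 ≈ 6.442499

6.4425


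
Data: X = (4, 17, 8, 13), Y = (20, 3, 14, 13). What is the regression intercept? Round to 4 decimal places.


a = ybar - b*xbar, where b = sum((xi-xbar)(yi-ybar)) / sum((xi-xbar)^2)
n = 4, xbar = 42/4 = 10.5, ybar = 50/4 = 12.5
Sxy = sum((xi-xbar)(yi-ybar)) = -113
Sxx = sum((xi-xbar)^2) = 97
b = Sxy / Sxx = -113/97 ≈ -1.164948
a = 12.5 - (-1.164948) * 10.5 = 2399/97 ≈ 24.731959

24.7320


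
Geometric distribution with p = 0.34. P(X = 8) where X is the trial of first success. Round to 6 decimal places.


P = (1-p)^(k-1) * p
(1-p)^(k-1) = 0.66^7 ≈ 0.05455161
P = 0.05455161 * 0.34 ≈ 0.01854755

0.018548


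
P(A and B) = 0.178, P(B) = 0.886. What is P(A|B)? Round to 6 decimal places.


P(A|B) = P(A and B) / P(B) = 0.178 / 0.886 = 89/443 ≈ 0.20090293

0.200903


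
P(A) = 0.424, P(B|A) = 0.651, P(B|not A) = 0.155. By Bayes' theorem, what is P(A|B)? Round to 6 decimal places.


P(A|B) = P(B|A)*P(A) / P(B), P(B) = P(B|A)*P(A) + P(B|not A)*P(not A)
P(B|A)*P(A) = 0.651 * 0.424 = 0.276024
P(B|not A)*P(not A) = 0.155 * 0.576 = 0.08928
P(B) = 0.276024 + 0.08928 = 0.365304
P(A|B) = 0.276024 / 0.365304 = 371/491 ≈ 0.75560081

0.755601


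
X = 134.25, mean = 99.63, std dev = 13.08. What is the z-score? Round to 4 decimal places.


z = (X - mu) / sigma
X - mu = 134.25 - 99.63 = 34.62
z = 34.62 / 13.08 = 577/218 ≈ 2.646789

2.6468


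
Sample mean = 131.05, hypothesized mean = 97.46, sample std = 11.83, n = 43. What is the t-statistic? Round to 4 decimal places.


t = (xbar - mu0) / (s/sqrt(n))
xbar - mu0 = 131.05 - 97.46 = 33.59
sqrt(43) ≈ 6.55743852
s/sqrt(n) = 11.83 / 6.55743852 ≈ 1.80405809
t = 33.59 / 1.80405809 ≈ 18.619134

18.6191


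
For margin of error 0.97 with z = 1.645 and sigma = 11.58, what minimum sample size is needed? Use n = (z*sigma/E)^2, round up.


z*sigma/E = 1.645 * 11.58 / 0.97 = 190491/9700 ≈ 19.638247
(z*sigma/E)^2 ≈ 385.660762
round up: n = 386

386


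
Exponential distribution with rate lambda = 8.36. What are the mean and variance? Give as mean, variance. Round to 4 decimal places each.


mean = 1/lam, var = 1/lam^2
mean = 1 / 8.36 = 25/209 ≈ 0.119617
lam^2 = 8.36^2 = 69.8896
var = 1 / 69.8896 ≈ 0.014308

0.1196, 0.0143


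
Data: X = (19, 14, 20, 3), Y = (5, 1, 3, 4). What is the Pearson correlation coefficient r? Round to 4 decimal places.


r = sum((xi-xbar)(yi-ybar)) / sqrt(sum((xi-xbar)^2) * sum((yi-ybar)^2))
n = 4, xbar = 56/4 = 14, ybar = 13/4 = 3.25
Sxy = sum((xi-xbar)(yi-ybar)) = -1
Sxx = sum((xi-xbar)^2) = 182
Syy = sum((yi-ybar)^2) = 8.75
sqrt(Sxx*Syy) ≈ 39.906140
r = Sxy / sqrt(Sxx*Syy) = -1 / 39.906140 ≈ -0.025059

-0.0251


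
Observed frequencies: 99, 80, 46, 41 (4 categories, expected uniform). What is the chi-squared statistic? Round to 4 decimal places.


chi2 = sum((O-E)^2/E), E = total/4
total = 266, E = 266/4 = 66.5
(99 - 66.5)^2 / 66.5 = 1056.25 / 66.5 = 4225/266 ≈ 15.883459
(80 - 66.5)^2 / 66.5 = 182.25 / 66.5 = 729/266 ≈ 2.740602
(46 - 66.5)^2 / 66.5 = 420.25 / 66.5 = 1681/266 ≈ 6.319549
(41 - 66.5)^2 / 66.5 = 650.25 / 66.5 = 2601/266 ≈ 9.778195
chi2 = 4618/133 ≈ 34.721805

34.7218


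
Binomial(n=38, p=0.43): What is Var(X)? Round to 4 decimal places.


Var = n*p*(1-p) = 38 * 0.43 * 0.57 = 9.3138

9.3138


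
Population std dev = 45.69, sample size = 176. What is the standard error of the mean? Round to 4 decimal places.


SE = sigma / sqrt(n)
sqrt(176) ≈ 13.266499
SE = 45.69 / 13.266499 ≈ 3.444013

3.4440


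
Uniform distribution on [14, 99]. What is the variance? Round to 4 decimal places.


Var = (b-a)^2 / 12
(b-a)^2 = (99 - 14)^2 = 7225
Var = 7225/12 ≈ 602.083333

602.0833


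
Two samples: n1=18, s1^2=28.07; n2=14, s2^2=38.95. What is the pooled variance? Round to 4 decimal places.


sp^2 = ((n1-1)*s1^2 + (n2-1)*s2^2)/(n1+n2-2)
(n1-1)*s1^2 = 17 * 28.07 = 477.19
(n2-1)*s2^2 = 13 * 38.95 = 506.35
numerator = 477.19 + 506.35 = 983.54
n1+n2-2 = 30
sp^2 = 983.54 / 30 = 49177/1500 ≈ 32.784667

32.7847


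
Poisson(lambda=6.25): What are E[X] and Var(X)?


E[X] = Var(X) = lambda = 6.25

6.25, 6.25


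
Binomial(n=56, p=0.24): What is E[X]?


E[X] = n*p = 56 * 0.24 = 13.44

13.44


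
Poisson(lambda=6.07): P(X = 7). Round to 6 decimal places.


P = e^(-lam) * lam^k / k!
e^(-6.07) ≈ 0.002311173
lam^k = 6.07^7 ≈ 303613.331671
k! = 7! = 5040
P = 0.002311173 * 303613.331671 / 5040 ≈ 0.139227

0.139227


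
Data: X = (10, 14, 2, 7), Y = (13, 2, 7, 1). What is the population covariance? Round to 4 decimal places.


Cov = (1/n)*sum((xi-xbar)(yi-ybar))
n = 4, xbar = 33/4 = 8.25, ybar = 23/4 = 5.75
sum((xi-xbar)(yi-ybar)) = -10.75
Cov = -10.75 / 4 = -2.6875

-2.6875


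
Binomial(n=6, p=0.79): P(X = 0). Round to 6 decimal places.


P = C(n,k) * p^k * (1-p)^(n-k)
C(6,0) = 1
p^k = 0.79^0 = 1
(1-p)^(n-k) = 0.21^6 ≈ 0.00008576612
P = 1 * 1 * 0.00008576612 ≈ 0.000086

0.000086


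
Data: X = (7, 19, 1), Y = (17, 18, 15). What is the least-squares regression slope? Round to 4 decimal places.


b = sum((xi-xbar)(yi-ybar)) / sum((xi-xbar)^2)
n = 3, xbar = 27/3 = 9, ybar = 50/3 ≈ 16.666667
Sxy = sum((xi-xbar)(yi-ybar)) = 26
Sxx = sum((xi-xbar)^2) = 168
b = Sxy / Sxx = 13/84 ≈ 0.154762

0.1548


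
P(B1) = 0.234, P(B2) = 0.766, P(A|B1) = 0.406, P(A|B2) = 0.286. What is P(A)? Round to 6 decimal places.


P(A) = P(A|B1)*P(B1) + P(A|B2)*P(B2)
P(A|B1)*P(B1) = 0.406 * 0.234 = 0.095004
P(A|B2)*P(B2) = 0.286 * 0.766 = 0.219076
P(A) = 0.095004 + 0.219076 = 0.31408

0.314080


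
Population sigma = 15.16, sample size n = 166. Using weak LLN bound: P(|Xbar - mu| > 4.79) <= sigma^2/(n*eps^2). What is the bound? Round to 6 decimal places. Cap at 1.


bound = min(1, sigma^2/(n*eps^2))
sigma^2 = 15.16^2 = 229.8256
n*eps^2 = 166 * 4.79^2 = 166 * 22.9441 = 3808.7206
sigma^2/(n*eps^2) = 229.8256 / 3808.7206 ≈ 0.06034194

0.060342


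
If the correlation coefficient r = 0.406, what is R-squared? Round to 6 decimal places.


R^2 = r^2 = (0.406)^2 = 0.164836

0.164836


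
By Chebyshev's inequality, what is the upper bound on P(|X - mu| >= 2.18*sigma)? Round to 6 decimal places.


P <= 1/k^2
k^2 = 2.18^2 = 4.7524
1/k^2 = 1 / 4.7524 ≈ 0.21042000

0.210420


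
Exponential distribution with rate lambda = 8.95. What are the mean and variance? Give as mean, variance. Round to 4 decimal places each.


mean = 1/lam, var = 1/lam^2
mean = 1 / 8.95 = 20/179 ≈ 0.111732
lam^2 = 8.95^2 = 80.1025
var = 1 / 80.1025 ≈ 0.012484

0.1117, 0.0125


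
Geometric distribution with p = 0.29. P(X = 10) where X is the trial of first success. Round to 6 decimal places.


P = (1-p)^(k-1) * p
(1-p)^(k-1) = 0.71^9 ≈ 0.04584850
P = 0.04584850 * 0.29 ≈ 0.01329607

0.013296


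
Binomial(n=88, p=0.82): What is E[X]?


E[X] = n*p = 88 * 0.82 = 72.16

72.16


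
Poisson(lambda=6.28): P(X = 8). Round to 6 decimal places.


P = e^(-lam) * lam^k / k!
e^(-6.28) ≈ 0.001873401
lam^k = 6.28^8 ≈ 2419229.947156
k! = 8! = 40320
P = 0.001873401 * 2419229.947156 / 40320 ≈ 0.112405

0.112405


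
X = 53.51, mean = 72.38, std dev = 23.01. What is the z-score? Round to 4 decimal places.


z = (X - mu) / sigma
X - mu = 53.51 - 72.38 = -18.87
z = -18.87 / 23.01 = -629/767 ≈ -0.820078

-0.8201


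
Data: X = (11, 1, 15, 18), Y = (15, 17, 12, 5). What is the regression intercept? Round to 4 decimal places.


a = ybar - b*xbar, where b = sum((xi-xbar)(yi-ybar)) / sum((xi-xbar)^2)
n = 4, xbar = 45/4 = 11.25, ybar = 49/4 = 12.25
Sxy = sum((xi-xbar)(yi-ybar)) = -99.25
Sxx = sum((xi-xbar)^2) = 164.75
b = Sxy / Sxx = -397/659 ≈ -0.602428
a = 12.25 - (-0.602428) * 11.25 = 12539/659 ≈ 19.027314

19.0273


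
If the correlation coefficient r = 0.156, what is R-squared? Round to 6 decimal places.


R^2 = r^2 = (0.156)^2 = 0.024336

0.024336


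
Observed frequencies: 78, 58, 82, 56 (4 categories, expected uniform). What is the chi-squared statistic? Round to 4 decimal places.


chi2 = sum((O-E)^2/E), E = total/4
total = 274, E = 274/4 = 68.5
(78 - 68.5)^2 / 68.5 = 90.25 / 68.5 = 361/274 ≈ 1.317518
(58 - 68.5)^2 / 68.5 = 110.25 / 68.5 = 441/274 ≈ 1.609489
(82 - 68.5)^2 / 68.5 = 182.25 / 68.5 = 729/274 ≈ 2.660584
(56 - 68.5)^2 / 68.5 = 156.25 / 68.5 = 625/274 ≈ 2.281022
chi2 = 1078/137 ≈ 7.868613

7.8686


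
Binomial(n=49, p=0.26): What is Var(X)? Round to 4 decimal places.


Var = n*p*(1-p) = 49 * 0.26 * 0.74 = 9.4276

9.4276


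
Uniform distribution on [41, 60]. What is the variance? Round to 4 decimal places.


Var = (b-a)^2 / 12
(b-a)^2 = (60 - 41)^2 = 361
Var = 361/12 ≈ 30.083333

30.0833


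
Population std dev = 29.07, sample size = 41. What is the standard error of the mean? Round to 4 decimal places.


SE = sigma / sqrt(n)
sqrt(41) ≈ 6.403124
SE = 29.07 / 6.403124 ≈ 4.539971

4.5400


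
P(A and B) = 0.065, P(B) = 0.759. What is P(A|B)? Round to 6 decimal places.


P(A|B) = P(A and B) / P(B) = 0.065 / 0.759 = 65/759 ≈ 0.08563900

0.085639


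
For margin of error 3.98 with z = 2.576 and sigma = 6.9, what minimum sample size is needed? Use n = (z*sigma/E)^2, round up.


z*sigma/E = 2.576 * 6.9 / 3.98 = 22218/4975 ≈ 4.465930
(z*sigma/E)^2 ≈ 19.944528
round up: n = 20

20


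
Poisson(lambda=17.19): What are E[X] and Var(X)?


E[X] = Var(X) = lambda = 17.19

17.19, 17.19


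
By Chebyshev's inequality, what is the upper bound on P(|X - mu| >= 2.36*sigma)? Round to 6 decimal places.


P <= 1/k^2
k^2 = 2.36^2 = 5.5696
1/k^2 = 1 / 5.5696 = 625/3481 ≈ 0.17954611

0.179546


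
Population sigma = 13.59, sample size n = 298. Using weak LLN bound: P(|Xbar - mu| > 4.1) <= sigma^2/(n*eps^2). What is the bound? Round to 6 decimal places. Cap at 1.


bound = min(1, sigma^2/(n*eps^2))
sigma^2 = 13.59^2 = 184.6881
n*eps^2 = 298 * 4.1^2 = 298 * 16.81 = 5009.38
sigma^2/(n*eps^2) = 184.6881 / 5009.38 ≈ 0.03686845

0.036868


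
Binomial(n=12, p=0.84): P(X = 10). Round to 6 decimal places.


P = C(n,k) * p^k * (1-p)^(n-k)
C(12,10) = 66
p^k = 0.84^10 ≈ 0.1749012
(1-p)^(n-k) = 0.16^2 = 0.0256
P = 66 * 0.1749012 * 0.0256 ≈ 0.295513

0.295513


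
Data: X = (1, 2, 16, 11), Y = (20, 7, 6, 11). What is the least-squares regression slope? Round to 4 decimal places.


b = sum((xi-xbar)(yi-ybar)) / sum((xi-xbar)^2)
n = 4, xbar = 30/4 = 7.5, ybar = 44/4 = 11
Sxy = sum((xi-xbar)(yi-ybar)) = -79
Sxx = sum((xi-xbar)^2) = 157
b = Sxy / Sxx = -79/157 ≈ -0.503185

-0.5032


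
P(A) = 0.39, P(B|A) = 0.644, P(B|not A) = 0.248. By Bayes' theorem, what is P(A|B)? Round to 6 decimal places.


P(A|B) = P(B|A)*P(A) / P(B), P(B) = P(B|A)*P(A) + P(B|not A)*P(not A)
P(B|A)*P(A) = 0.644 * 0.39 = 0.25116
P(B|not A)*P(not A) = 0.248 * 0.61 = 0.15128
P(B) = 0.25116 + 0.15128 = 0.40244
P(A|B) = 0.25116 / 0.40244 ≈ 0.62409303

0.624093


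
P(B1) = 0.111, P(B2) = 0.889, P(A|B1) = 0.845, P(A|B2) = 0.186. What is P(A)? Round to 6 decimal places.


P(A) = P(A|B1)*P(B1) + P(A|B2)*P(B2)
P(A|B1)*P(B1) = 0.845 * 0.111 = 0.093795
P(A|B2)*P(B2) = 0.186 * 0.889 = 0.165354
P(A) = 0.093795 + 0.165354 = 0.259149

0.259149


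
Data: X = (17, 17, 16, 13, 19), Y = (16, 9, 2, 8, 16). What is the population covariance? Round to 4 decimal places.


Cov = (1/n)*sum((xi-xbar)(yi-ybar))
n = 5, xbar = 82/5 = 16.4, ybar = 51/5 = 10.2
sum((xi-xbar)(yi-ybar)) = 28.6
Cov = 28.6 / 5 = 5.72

5.7200


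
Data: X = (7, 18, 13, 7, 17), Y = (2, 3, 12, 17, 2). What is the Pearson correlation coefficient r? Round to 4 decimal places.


r = sum((xi-xbar)(yi-ybar)) / sqrt(sum((xi-xbar)^2) * sum((yi-ybar)^2))
n = 5, xbar = 62/5 = 12.4, ybar = 36/5 = 7.2
Sxy = sum((xi-xbar)(yi-ybar)) = -69.4
Sxx = sum((xi-xbar)^2) = 111.2
Syy = sum((yi-ybar)^2) = 190.8
sqrt(Sxx*Syy) ≈ 145.660427
r = Sxy / sqrt(Sxx*Syy) = -69.4 / 145.660427 ≈ -0.476451

-0.4765


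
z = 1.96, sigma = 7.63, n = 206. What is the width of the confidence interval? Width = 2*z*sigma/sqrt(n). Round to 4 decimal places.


width = 2*z*sigma/sqrt(n)
2*z*sigma = 2 * 1.96 * 7.63 = 29.9096
sqrt(206) ≈ 14.352700
width = 29.9096 / 14.352700 ≈ 2.083901

2.0839


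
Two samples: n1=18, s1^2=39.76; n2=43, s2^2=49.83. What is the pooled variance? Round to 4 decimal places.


sp^2 = ((n1-1)*s1^2 + (n2-1)*s2^2)/(n1+n2-2)
(n1-1)*s1^2 = 17 * 39.76 = 675.92
(n2-1)*s2^2 = 42 * 49.83 = 2092.86
numerator = 675.92 + 2092.86 = 2768.78
n1+n2-2 = 59
sp^2 = 2768.78 / 59 = 138439/2950 ≈ 46.928475

46.9285


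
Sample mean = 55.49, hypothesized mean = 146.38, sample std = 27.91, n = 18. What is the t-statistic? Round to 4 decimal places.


t = (xbar - mu0) / (s/sqrt(n))
xbar - mu0 = 55.49 - 146.38 = -90.89
sqrt(18) ≈ 4.24264069
s/sqrt(n) = 27.91 / 4.24264069 ≈ 6.57845009
t = -90.89 / 6.57845009 ≈ -13.816324

-13.8163


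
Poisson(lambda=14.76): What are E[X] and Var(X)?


E[X] = Var(X) = lambda = 14.76

14.76, 14.76


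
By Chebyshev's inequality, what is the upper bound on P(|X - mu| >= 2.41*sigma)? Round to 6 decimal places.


P <= 1/k^2
k^2 = 2.41^2 = 5.8081
1/k^2 = 1 / 5.8081 ≈ 0.17217334

0.172173


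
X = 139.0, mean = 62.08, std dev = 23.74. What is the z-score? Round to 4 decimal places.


z = (X - mu) / sigma
X - mu = 139.0 - 62.08 = 76.92
z = 76.92 / 23.74 = 3846/1187 ≈ 3.240101

3.2401


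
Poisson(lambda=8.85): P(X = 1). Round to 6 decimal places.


P = e^(-lam) * lam^k / k!
e^(-8.85) ≈ 0.0001433817
lam^k = 8.85^1 = 8.85
k! = 1! = 1
P = 0.0001433817 * 8.85 / 1 ≈ 0.001269

0.001269


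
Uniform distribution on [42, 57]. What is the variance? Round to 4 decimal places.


Var = (b-a)^2 / 12
(b-a)^2 = (57 - 42)^2 = 225
Var = 225/12 = 18.75

18.7500


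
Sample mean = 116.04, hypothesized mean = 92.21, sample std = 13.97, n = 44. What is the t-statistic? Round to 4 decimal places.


t = (xbar - mu0) / (s/sqrt(n))
xbar - mu0 = 116.04 - 92.21 = 23.83
sqrt(44) ≈ 6.63324958
s/sqrt(n) = 13.97 / 6.63324958 ≈ 2.10605674
t = 23.83 / 2.10605674 ≈ 11.314985

11.3150


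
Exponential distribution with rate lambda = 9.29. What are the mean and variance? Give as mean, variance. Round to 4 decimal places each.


mean = 1/lam, var = 1/lam^2
mean = 1 / 9.29 = 100/929 ≈ 0.107643
lam^2 = 9.29^2 = 86.3041
var = 1 / 86.3041 ≈ 0.011587

0.1076, 0.0116


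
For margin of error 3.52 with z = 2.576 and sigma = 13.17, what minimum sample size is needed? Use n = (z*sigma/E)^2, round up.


z*sigma/E = 2.576 * 13.17 / 3.52 ≈ 9.638045
(z*sigma/E)^2 ≈ 92.891920
round up: n = 93

93


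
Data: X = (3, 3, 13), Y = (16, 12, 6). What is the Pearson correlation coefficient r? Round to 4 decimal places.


r = sum((xi-xbar)(yi-ybar)) / sqrt(sum((xi-xbar)^2) * sum((yi-ybar)^2))
n = 3, xbar = 19/3 ≈ 6.333333, ybar = 34/3 ≈ 11.333333
Sxy = sum((xi-xbar)(yi-ybar)) = -160/3 ≈ -53.333333
Sxx = sum((xi-xbar)^2) = 200/3 ≈ 66.666667
Syy = sum((yi-ybar)^2) = 152/3 ≈ 50.666667
sqrt(Sxx*Syy) ≈ 58.118653
r = Sxy / sqrt(Sxx*Syy) = -53.333333 / 58.118653 ≈ -0.917663

-0.9177


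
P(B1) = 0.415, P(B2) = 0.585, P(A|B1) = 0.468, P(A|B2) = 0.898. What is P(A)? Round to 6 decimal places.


P(A) = P(A|B1)*P(B1) + P(A|B2)*P(B2)
P(A|B1)*P(B1) = 0.468 * 0.415 = 0.19422
P(A|B2)*P(B2) = 0.898 * 0.585 = 0.52533
P(A) = 0.19422 + 0.52533 = 0.71955

0.719550


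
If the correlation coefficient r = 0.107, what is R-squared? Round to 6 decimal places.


R^2 = r^2 = (0.107)^2 = 0.011449

0.011449


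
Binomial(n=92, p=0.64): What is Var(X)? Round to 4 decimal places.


Var = n*p*(1-p) = 92 * 0.64 * 0.36 = 21.1968

21.1968


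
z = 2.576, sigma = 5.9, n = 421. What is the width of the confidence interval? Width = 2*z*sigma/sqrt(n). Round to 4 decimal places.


width = 2*z*sigma/sqrt(n)
2*z*sigma = 2 * 2.576 * 5.9 = 30.3968
sqrt(421) ≈ 20.518285
width = 30.3968 / 20.518285 ≈ 1.481449

1.4814


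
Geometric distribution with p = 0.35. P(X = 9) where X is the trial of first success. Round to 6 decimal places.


P = (1-p)^(k-1) * p
(1-p)^(k-1) = 0.65^8 ≈ 0.03186448
P = 0.03186448 * 0.35 ≈ 0.01115257

0.011153


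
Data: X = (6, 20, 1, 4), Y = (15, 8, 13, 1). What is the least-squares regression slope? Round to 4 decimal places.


b = sum((xi-xbar)(yi-ybar)) / sum((xi-xbar)^2)
n = 4, xbar = 31/4 = 7.75, ybar = 37/4 = 9.25
Sxy = sum((xi-xbar)(yi-ybar)) = -19.75
Sxx = sum((xi-xbar)^2) = 212.75
b = Sxy / Sxx = -79/851 ≈ -0.092832

-0.0928


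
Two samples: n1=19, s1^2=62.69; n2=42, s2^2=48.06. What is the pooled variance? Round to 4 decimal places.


sp^2 = ((n1-1)*s1^2 + (n2-1)*s2^2)/(n1+n2-2)
(n1-1)*s1^2 = 18 * 62.69 = 1128.42
(n2-1)*s2^2 = 41 * 48.06 = 1970.46
numerator = 1128.42 + 1970.46 = 3098.88
n1+n2-2 = 59
sp^2 = 3098.88 / 59 = 77472/1475 ≈ 52.523390

52.5234


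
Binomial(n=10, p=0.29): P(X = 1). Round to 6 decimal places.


P = C(n,k) * p^k * (1-p)^(n-k)
C(10,1) = 10
p^k = 0.29^1 = 0.29
(1-p)^(n-k) = 0.71^9 ≈ 0.04584850
P = 10 * 0.29 * 0.04584850 ≈ 0.132961

0.132961


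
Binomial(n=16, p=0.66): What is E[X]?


E[X] = n*p = 16 * 0.66 = 10.56

10.56


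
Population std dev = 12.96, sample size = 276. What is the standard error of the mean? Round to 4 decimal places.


SE = sigma / sqrt(n)
sqrt(276) ≈ 16.613248
SE = 12.96 / 16.613248 ≈ 0.780100

0.7801


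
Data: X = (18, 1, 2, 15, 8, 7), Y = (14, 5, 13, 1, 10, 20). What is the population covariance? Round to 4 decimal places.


Cov = (1/n)*sum((xi-xbar)(yi-ybar))
n = 6, xbar = 51/6 = 8.5, ybar = 63/6 = 10.5
sum((xi-xbar)(yi-ybar)) = -17.5
Cov = -17.5 / 6 = -35/12 ≈ -2.916667

-2.9167


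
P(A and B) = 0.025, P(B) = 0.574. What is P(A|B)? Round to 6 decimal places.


P(A|B) = P(A and B) / P(B) = 0.025 / 0.574 = 25/574 ≈ 0.04355401

0.043554


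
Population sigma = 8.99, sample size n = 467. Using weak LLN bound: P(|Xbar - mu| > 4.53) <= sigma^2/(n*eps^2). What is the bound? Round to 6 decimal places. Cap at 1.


bound = min(1, sigma^2/(n*eps^2))
sigma^2 = 8.99^2 = 80.8201
n*eps^2 = 467 * 4.53^2 = 467 * 20.5209 = 9583.2603
sigma^2/(n*eps^2) = 80.8201 / 9583.2603 ≈ 0.00843347

0.008433


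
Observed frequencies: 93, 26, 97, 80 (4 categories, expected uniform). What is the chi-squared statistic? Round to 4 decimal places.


chi2 = sum((O-E)^2/E), E = total/4
total = 296, E = 296/4 = 74
(93 - 74)^2 / 74 = 361 / 74 = 361/74 ≈ 4.878378
(26 - 74)^2 / 74 = 2304 / 74 = 1152/37 ≈ 31.135135
(97 - 74)^2 / 74 = 529 / 74 = 529/74 ≈ 7.148649
(80 - 74)^2 / 74 = 36 / 74 = 18/37 ≈ 0.486486
chi2 = 1615/37 ≈ 43.648649

43.6486
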